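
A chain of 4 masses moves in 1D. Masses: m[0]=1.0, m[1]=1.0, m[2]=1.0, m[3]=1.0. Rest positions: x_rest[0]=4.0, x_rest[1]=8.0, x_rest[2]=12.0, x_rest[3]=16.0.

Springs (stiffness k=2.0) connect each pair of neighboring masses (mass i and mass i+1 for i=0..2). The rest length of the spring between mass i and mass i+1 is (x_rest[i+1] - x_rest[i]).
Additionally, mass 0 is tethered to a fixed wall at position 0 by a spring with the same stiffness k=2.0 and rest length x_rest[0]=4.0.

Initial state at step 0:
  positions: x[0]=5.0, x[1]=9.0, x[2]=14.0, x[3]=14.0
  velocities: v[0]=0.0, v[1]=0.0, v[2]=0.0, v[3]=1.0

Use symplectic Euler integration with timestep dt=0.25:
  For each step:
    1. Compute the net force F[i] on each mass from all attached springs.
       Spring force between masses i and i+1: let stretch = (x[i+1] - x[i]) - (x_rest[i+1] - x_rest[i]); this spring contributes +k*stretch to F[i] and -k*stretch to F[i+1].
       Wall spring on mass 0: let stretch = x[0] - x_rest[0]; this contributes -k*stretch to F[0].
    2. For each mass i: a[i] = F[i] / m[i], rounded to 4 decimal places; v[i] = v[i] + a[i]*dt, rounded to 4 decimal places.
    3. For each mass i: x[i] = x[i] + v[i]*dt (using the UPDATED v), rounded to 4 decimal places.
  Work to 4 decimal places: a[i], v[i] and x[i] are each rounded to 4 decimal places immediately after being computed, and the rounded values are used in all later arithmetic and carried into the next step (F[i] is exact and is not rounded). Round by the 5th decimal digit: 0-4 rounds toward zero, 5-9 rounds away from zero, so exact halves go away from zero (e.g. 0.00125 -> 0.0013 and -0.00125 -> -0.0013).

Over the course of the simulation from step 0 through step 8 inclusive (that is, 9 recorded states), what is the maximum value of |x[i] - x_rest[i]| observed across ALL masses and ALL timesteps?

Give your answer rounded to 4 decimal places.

Step 0: x=[5.0000 9.0000 14.0000 14.0000] v=[0.0000 0.0000 0.0000 1.0000]
Step 1: x=[4.8750 9.1250 13.3750 14.7500] v=[-0.5000 0.5000 -2.5000 3.0000]
Step 2: x=[4.6719 9.2500 12.3906 15.8281] v=[-0.8125 0.5000 -3.9375 4.3125]
Step 3: x=[4.4571 9.1953 11.4433 16.9766] v=[-0.8594 -0.2188 -3.7891 4.5938]
Step 4: x=[4.2774 8.8293 10.9067 17.9334] v=[-0.7189 -1.4639 -2.1465 3.8272]
Step 5: x=[4.1320 8.1540 10.9888 18.5119] v=[-0.5817 -2.7012 0.3282 2.3139]
Step 6: x=[3.9728 7.3303 11.6569 18.6500] v=[-0.6367 -3.2948 2.6724 0.5524]
Step 7: x=[3.7367 6.6277 12.6583 18.4140] v=[-0.9444 -2.8103 4.0057 -0.9442]
Step 8: x=[3.3949 6.3176 13.6254 17.9585] v=[-1.3673 -1.2405 3.8683 -1.8221]
Max displacement = 2.6500

Answer: 2.6500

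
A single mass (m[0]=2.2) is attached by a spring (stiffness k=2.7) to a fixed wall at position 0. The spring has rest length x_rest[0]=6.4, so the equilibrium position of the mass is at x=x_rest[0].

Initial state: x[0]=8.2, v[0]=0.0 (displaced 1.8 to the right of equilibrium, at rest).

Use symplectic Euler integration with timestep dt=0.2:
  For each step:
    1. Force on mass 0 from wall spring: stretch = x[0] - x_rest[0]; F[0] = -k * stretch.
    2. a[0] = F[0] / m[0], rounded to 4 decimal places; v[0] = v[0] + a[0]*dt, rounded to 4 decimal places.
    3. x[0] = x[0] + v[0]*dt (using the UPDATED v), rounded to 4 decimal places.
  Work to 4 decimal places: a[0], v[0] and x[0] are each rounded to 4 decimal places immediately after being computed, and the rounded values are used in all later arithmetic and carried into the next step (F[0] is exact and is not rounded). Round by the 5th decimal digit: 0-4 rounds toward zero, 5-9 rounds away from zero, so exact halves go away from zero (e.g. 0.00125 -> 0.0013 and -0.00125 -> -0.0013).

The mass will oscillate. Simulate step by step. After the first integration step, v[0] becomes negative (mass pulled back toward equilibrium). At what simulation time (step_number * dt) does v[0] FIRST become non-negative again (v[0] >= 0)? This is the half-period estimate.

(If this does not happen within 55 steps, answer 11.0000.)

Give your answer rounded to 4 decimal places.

Answer: 3.0000

Derivation:
Step 0: x=[8.2000] v=[0.0000]
Step 1: x=[8.1116] v=[-0.4418]
Step 2: x=[7.9392] v=[-0.8619]
Step 3: x=[7.6913] v=[-1.2397]
Step 4: x=[7.3800] v=[-1.5567]
Step 5: x=[7.0206] v=[-1.7972]
Step 6: x=[6.6307] v=[-1.9495]
Step 7: x=[6.2295] v=[-2.0061]
Step 8: x=[5.8367] v=[-1.9642]
Step 9: x=[5.4715] v=[-1.8259]
Step 10: x=[5.1519] v=[-1.5980]
Step 11: x=[4.8936] v=[-1.2916]
Step 12: x=[4.7092] v=[-0.9218]
Step 13: x=[4.6078] v=[-0.5068]
Step 14: x=[4.5944] v=[-0.0669]
Step 15: x=[4.6697] v=[0.3763]
First v>=0 after going negative at step 15, time=3.0000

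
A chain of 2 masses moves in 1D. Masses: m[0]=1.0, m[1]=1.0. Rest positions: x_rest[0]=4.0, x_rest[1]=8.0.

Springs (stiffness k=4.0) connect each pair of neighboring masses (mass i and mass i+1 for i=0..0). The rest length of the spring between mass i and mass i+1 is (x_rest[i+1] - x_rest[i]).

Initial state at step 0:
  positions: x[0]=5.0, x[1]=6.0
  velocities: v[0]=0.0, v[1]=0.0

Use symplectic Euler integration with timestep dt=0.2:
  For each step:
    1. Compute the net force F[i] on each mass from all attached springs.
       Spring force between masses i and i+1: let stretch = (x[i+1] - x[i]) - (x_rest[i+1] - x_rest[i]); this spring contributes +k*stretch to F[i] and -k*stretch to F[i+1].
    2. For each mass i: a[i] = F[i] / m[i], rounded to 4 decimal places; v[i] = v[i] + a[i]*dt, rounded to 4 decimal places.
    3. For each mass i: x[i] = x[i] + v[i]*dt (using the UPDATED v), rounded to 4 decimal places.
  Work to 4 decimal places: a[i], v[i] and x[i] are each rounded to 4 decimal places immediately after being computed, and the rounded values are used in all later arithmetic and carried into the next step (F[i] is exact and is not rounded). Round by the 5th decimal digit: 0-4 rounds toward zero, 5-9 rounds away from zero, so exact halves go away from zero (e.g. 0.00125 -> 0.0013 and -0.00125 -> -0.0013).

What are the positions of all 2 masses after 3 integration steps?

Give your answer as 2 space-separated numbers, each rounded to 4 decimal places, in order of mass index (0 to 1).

Answer: 2.8388 8.1612

Derivation:
Step 0: x=[5.0000 6.0000] v=[0.0000 0.0000]
Step 1: x=[4.5200 6.4800] v=[-2.4000 2.4000]
Step 2: x=[3.7136 7.2864] v=[-4.0320 4.0320]
Step 3: x=[2.8388 8.1612] v=[-4.3738 4.3738]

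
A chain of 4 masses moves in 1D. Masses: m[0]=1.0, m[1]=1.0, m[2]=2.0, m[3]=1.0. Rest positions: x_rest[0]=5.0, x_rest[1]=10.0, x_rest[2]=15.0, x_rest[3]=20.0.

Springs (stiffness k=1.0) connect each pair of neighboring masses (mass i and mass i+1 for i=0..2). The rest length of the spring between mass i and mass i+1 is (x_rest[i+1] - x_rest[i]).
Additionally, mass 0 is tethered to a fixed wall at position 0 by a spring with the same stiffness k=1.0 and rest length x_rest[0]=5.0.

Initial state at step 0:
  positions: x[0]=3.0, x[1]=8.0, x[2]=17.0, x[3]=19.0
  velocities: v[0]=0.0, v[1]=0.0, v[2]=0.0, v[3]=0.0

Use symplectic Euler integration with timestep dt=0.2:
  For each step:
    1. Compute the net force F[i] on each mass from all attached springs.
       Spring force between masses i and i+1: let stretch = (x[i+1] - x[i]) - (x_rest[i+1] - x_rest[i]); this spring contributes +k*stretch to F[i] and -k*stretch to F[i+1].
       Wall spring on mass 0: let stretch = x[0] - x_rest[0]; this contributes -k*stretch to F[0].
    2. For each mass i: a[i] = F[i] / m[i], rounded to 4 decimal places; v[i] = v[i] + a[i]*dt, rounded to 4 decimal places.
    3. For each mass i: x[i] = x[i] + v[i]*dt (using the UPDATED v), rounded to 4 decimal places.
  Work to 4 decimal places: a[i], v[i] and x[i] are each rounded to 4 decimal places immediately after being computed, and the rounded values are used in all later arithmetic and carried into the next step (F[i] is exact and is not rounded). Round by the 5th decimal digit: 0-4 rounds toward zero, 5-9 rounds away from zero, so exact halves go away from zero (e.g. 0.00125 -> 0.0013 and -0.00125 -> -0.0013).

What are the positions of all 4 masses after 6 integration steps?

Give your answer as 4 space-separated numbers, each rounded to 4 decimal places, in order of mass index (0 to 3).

Answer: 4.6339 10.4272 14.7673 20.8614

Derivation:
Step 0: x=[3.0000 8.0000 17.0000 19.0000] v=[0.0000 0.0000 0.0000 0.0000]
Step 1: x=[3.0800 8.1600 16.8600 19.1200] v=[0.4000 0.8000 -0.7000 0.6000]
Step 2: x=[3.2400 8.4648 16.5912 19.3496] v=[0.8000 1.5240 -1.3440 1.1480]
Step 3: x=[3.4794 8.8857 16.2150 19.6689] v=[1.1970 2.1043 -1.8808 1.5963]
Step 4: x=[3.7959 9.3835 15.7613 20.0500] v=[1.5824 2.4889 -2.2683 1.9055]
Step 5: x=[4.1840 9.9129 15.2659 20.4596] v=[1.9407 2.6469 -2.4772 2.0478]
Step 6: x=[4.6339 10.4272 14.7673 20.8614] v=[2.2497 2.5717 -2.4931 2.0091]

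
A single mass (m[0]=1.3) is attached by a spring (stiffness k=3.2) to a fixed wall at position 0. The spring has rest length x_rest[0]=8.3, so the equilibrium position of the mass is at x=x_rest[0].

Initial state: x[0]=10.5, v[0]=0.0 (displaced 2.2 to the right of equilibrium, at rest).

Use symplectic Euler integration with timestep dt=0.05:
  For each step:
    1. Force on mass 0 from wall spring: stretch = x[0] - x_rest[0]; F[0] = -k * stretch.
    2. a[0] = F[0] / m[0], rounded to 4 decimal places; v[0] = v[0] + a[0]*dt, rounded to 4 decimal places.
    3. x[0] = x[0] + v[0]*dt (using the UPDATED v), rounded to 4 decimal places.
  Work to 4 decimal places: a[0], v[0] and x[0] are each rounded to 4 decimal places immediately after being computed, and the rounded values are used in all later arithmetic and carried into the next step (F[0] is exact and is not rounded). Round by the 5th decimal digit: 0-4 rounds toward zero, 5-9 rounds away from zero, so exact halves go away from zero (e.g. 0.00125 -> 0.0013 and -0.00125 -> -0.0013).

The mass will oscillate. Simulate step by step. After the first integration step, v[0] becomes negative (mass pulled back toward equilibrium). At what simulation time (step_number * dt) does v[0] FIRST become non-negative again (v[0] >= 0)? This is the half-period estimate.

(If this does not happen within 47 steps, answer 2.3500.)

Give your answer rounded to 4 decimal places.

Step 0: x=[10.5000] v=[0.0000]
Step 1: x=[10.4865] v=[-0.2708]
Step 2: x=[10.4595] v=[-0.5399]
Step 3: x=[10.4192] v=[-0.8057]
Step 4: x=[10.3659] v=[-1.0665]
Step 5: x=[10.2999] v=[-1.3208]
Step 6: x=[10.2216] v=[-1.5669]
Step 7: x=[10.1314] v=[-1.8034]
Step 8: x=[10.0300] v=[-2.0288]
Step 9: x=[9.9179] v=[-2.2417]
Step 10: x=[9.7959] v=[-2.4408]
Step 11: x=[9.6647] v=[-2.6249]
Step 12: x=[9.5251] v=[-2.7929]
Step 13: x=[9.3779] v=[-2.9437]
Step 14: x=[9.2241] v=[-3.0764]
Step 15: x=[9.0646] v=[-3.1901]
Step 16: x=[8.9004] v=[-3.2842]
Step 17: x=[8.7325] v=[-3.3581]
Step 18: x=[8.5619] v=[-3.4113]
Step 19: x=[8.3897] v=[-3.4435]
Step 20: x=[8.2170] v=[-3.4545]
Step 21: x=[8.0448] v=[-3.4443]
Step 22: x=[7.8742] v=[-3.4129]
Step 23: x=[7.7062] v=[-3.3605]
Step 24: x=[7.5418] v=[-3.2874]
Step 25: x=[7.3821] v=[-3.1941]
Step 26: x=[7.2280] v=[-3.0811]
Step 27: x=[7.0805] v=[-2.9492]
Step 28: x=[6.9405] v=[-2.7991]
Step 29: x=[6.8089] v=[-2.6318]
Step 30: x=[6.6865] v=[-2.4483]
Step 31: x=[6.5740] v=[-2.2497]
Step 32: x=[6.4721] v=[-2.0373]
Step 33: x=[6.3815] v=[-1.8123]
Step 34: x=[6.3027] v=[-1.5762]
Step 35: x=[6.2362] v=[-1.3304]
Step 36: x=[6.1824] v=[-1.0764]
Step 37: x=[6.1416] v=[-0.8158]
Step 38: x=[6.1141] v=[-0.5502]
Step 39: x=[6.1000] v=[-0.2812]
Step 40: x=[6.0995] v=[-0.0104]
Step 41: x=[6.1125] v=[0.2604]
First v>=0 after going negative at step 41, time=2.0500

Answer: 2.0500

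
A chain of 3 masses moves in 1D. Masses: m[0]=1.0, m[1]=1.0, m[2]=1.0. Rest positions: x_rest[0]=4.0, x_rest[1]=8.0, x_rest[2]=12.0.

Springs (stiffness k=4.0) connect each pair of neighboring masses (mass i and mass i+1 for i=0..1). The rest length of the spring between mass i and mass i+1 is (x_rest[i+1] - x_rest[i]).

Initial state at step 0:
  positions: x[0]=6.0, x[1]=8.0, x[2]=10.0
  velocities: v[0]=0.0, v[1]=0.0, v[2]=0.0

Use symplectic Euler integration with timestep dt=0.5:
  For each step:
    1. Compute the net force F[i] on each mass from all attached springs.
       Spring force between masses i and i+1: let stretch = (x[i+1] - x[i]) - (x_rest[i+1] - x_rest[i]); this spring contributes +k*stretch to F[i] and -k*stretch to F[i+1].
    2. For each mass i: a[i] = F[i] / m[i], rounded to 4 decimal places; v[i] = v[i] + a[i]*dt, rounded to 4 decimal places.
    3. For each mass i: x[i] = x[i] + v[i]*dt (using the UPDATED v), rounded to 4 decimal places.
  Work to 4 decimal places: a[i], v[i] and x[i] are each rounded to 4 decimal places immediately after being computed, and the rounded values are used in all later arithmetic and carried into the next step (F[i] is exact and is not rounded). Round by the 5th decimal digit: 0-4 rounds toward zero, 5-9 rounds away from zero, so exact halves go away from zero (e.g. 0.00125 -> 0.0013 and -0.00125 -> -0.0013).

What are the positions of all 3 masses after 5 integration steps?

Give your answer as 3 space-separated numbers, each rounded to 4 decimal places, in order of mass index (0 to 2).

Step 0: x=[6.0000 8.0000 10.0000] v=[0.0000 0.0000 0.0000]
Step 1: x=[4.0000 8.0000 12.0000] v=[-4.0000 0.0000 4.0000]
Step 2: x=[2.0000 8.0000 14.0000] v=[-4.0000 0.0000 4.0000]
Step 3: x=[2.0000 8.0000 14.0000] v=[0.0000 0.0000 0.0000]
Step 4: x=[4.0000 8.0000 12.0000] v=[4.0000 0.0000 -4.0000]
Step 5: x=[6.0000 8.0000 10.0000] v=[4.0000 0.0000 -4.0000]

Answer: 6.0000 8.0000 10.0000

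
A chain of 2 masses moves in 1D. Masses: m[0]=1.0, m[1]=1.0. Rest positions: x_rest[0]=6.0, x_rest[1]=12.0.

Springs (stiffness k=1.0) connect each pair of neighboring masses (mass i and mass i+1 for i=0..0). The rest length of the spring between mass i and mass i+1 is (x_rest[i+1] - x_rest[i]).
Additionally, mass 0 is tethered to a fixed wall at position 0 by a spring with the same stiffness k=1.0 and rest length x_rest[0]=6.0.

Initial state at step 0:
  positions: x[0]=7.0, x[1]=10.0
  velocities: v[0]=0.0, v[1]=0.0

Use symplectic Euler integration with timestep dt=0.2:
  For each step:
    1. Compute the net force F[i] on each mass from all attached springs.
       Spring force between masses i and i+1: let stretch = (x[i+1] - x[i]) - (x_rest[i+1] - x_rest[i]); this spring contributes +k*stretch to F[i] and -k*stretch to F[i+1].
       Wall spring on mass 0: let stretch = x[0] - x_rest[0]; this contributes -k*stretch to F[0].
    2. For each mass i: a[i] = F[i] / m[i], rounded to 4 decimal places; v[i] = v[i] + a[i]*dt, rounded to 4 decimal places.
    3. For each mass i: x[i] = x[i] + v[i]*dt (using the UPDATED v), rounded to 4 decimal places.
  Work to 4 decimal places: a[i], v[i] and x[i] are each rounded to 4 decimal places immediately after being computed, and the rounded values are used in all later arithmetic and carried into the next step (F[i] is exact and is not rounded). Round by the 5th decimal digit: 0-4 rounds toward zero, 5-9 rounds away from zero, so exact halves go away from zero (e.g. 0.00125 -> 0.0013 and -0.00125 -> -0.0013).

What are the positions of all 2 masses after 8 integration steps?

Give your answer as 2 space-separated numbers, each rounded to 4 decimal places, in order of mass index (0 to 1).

Step 0: x=[7.0000 10.0000] v=[0.0000 0.0000]
Step 1: x=[6.8400 10.1200] v=[-0.8000 0.6000]
Step 2: x=[6.5376 10.3488] v=[-1.5120 1.1440]
Step 3: x=[6.1261 10.6652] v=[-2.0573 1.5818]
Step 4: x=[5.6512 11.0400] v=[-2.3747 1.8740]
Step 5: x=[5.1658 11.4392] v=[-2.4272 1.9962]
Step 6: x=[4.7247 11.8275] v=[-2.2057 1.9415]
Step 7: x=[4.3787 12.1717] v=[-1.7301 1.7209]
Step 8: x=[4.1693 12.4442] v=[-1.0472 1.3623]

Answer: 4.1693 12.4442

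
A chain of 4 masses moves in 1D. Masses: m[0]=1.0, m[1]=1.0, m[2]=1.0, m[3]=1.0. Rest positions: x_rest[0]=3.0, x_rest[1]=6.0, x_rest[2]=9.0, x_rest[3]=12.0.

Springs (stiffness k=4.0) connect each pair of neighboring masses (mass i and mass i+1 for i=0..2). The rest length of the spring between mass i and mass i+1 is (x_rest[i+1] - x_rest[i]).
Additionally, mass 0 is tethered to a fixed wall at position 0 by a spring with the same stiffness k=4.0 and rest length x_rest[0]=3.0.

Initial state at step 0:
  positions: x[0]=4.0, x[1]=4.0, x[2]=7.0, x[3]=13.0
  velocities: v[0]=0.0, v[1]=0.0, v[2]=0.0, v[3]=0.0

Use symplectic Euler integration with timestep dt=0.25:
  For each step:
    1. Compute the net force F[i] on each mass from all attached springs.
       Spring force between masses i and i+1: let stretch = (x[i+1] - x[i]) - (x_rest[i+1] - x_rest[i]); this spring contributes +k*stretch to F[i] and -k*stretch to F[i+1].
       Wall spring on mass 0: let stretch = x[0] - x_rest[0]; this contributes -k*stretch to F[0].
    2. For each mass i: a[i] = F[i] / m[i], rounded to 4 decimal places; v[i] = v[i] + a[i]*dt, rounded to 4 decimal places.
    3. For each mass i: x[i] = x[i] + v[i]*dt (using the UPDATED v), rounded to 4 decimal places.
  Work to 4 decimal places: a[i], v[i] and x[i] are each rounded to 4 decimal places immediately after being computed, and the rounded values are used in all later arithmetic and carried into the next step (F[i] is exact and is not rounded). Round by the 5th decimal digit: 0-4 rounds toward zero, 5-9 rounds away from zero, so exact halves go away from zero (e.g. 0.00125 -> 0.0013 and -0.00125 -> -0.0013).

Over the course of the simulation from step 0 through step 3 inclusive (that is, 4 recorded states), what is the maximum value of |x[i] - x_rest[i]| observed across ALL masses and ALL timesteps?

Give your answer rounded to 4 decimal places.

Answer: 2.0156

Derivation:
Step 0: x=[4.0000 4.0000 7.0000 13.0000] v=[0.0000 0.0000 0.0000 0.0000]
Step 1: x=[3.0000 4.7500 7.7500 12.2500] v=[-4.0000 3.0000 3.0000 -3.0000]
Step 2: x=[1.6875 5.8125 8.8750 11.1250] v=[-5.2500 4.2500 4.5000 -4.5000]
Step 3: x=[0.9844 6.6094 9.7969 10.1875] v=[-2.8125 3.1875 3.6875 -3.7500]
Max displacement = 2.0156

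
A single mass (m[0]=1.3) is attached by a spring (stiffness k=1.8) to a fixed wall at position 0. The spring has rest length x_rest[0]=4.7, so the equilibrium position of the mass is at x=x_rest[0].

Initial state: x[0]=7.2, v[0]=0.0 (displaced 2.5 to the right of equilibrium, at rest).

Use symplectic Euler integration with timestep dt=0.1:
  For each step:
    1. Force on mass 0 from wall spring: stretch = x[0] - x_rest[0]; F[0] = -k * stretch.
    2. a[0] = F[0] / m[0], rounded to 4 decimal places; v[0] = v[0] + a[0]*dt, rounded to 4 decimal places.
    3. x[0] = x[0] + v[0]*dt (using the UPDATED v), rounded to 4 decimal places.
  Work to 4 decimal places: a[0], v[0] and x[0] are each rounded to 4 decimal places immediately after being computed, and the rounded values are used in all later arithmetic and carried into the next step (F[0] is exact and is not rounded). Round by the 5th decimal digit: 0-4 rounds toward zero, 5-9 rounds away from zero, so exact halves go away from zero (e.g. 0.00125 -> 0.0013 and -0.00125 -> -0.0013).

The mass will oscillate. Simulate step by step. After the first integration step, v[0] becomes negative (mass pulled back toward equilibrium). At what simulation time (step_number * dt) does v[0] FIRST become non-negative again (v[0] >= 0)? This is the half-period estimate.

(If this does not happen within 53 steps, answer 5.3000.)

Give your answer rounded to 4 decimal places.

Answer: 2.7000

Derivation:
Step 0: x=[7.2000] v=[0.0000]
Step 1: x=[7.1654] v=[-0.3462]
Step 2: x=[7.0966] v=[-0.6876]
Step 3: x=[6.9947] v=[-1.0194]
Step 4: x=[6.8610] v=[-1.3371]
Step 5: x=[6.6974] v=[-1.6363]
Step 6: x=[6.5061] v=[-1.9129]
Step 7: x=[6.2898] v=[-2.1630]
Step 8: x=[6.0515] v=[-2.3831]
Step 9: x=[5.7945] v=[-2.5702]
Step 10: x=[5.5223] v=[-2.7218]
Step 11: x=[5.2387] v=[-2.8357]
Step 12: x=[4.9477] v=[-2.9103]
Step 13: x=[4.6532] v=[-2.9446]
Step 14: x=[4.3594] v=[-2.9381]
Step 15: x=[4.0703] v=[-2.8909]
Step 16: x=[3.7899] v=[-2.8037]
Step 17: x=[3.5221] v=[-2.6777]
Step 18: x=[3.2706] v=[-2.5146]
Step 19: x=[3.0389] v=[-2.3167]
Step 20: x=[2.8302] v=[-2.0867]
Step 21: x=[2.6474] v=[-1.8278]
Step 22: x=[2.4930] v=[-1.5436]
Step 23: x=[2.3692] v=[-1.2380]
Step 24: x=[2.2777] v=[-0.9153]
Step 25: x=[2.2197] v=[-0.5799]
Step 26: x=[2.1961] v=[-0.2365]
Step 27: x=[2.2071] v=[0.1102]
First v>=0 after going negative at step 27, time=2.7000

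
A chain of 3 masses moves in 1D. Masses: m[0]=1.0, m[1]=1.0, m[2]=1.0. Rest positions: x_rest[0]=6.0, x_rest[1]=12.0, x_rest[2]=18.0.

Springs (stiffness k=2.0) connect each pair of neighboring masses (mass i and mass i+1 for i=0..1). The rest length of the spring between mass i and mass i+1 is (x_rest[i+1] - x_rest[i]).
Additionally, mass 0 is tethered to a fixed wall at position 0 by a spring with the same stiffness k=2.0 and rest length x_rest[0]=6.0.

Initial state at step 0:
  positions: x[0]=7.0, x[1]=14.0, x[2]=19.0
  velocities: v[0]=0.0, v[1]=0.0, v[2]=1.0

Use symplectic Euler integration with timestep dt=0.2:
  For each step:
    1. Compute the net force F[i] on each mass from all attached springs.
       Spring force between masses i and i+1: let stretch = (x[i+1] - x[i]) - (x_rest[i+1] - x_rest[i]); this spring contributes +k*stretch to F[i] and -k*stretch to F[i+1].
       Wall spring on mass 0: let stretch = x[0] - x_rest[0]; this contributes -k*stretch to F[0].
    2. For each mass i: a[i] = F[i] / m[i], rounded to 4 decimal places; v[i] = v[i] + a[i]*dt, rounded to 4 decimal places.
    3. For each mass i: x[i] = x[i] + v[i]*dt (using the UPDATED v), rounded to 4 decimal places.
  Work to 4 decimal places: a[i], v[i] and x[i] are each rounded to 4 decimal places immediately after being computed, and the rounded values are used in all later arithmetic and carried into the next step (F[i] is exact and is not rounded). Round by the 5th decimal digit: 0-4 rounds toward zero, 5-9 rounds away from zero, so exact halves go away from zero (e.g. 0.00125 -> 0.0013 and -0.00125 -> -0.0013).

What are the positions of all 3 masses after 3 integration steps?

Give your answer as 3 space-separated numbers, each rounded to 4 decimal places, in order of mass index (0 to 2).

Answer: 6.9419 13.2525 19.9267

Derivation:
Step 0: x=[7.0000 14.0000 19.0000] v=[0.0000 0.0000 1.0000]
Step 1: x=[7.0000 13.8400 19.2800] v=[0.0000 -0.8000 1.4000]
Step 2: x=[6.9872 13.5680 19.6048] v=[-0.0640 -1.3600 1.6240]
Step 3: x=[6.9419 13.2525 19.9267] v=[-0.2266 -1.5776 1.6093]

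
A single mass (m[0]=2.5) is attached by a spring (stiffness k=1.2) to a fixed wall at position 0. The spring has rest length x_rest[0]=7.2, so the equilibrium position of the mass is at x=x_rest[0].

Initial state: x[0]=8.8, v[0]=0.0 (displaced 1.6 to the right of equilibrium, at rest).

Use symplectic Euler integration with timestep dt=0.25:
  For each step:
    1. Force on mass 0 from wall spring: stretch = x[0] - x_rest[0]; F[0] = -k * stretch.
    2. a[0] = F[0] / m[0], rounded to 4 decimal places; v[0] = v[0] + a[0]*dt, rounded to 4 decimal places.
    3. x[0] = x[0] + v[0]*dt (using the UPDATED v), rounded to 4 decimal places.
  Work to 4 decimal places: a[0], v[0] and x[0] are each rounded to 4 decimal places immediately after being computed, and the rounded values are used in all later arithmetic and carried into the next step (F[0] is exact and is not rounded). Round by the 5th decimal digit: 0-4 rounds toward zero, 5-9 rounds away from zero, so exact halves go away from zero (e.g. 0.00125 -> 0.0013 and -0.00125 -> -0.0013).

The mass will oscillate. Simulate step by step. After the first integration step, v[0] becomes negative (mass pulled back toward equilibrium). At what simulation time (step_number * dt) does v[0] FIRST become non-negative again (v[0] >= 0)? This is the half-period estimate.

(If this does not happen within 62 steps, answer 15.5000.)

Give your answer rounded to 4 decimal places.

Step 0: x=[8.8000] v=[0.0000]
Step 1: x=[8.7520] v=[-0.1920]
Step 2: x=[8.6574] v=[-0.3783]
Step 3: x=[8.5191] v=[-0.5532]
Step 4: x=[8.3412] v=[-0.7115]
Step 5: x=[8.1291] v=[-0.8485]
Step 6: x=[7.8891] v=[-0.9600]
Step 7: x=[7.6284] v=[-1.0427]
Step 8: x=[7.3549] v=[-1.0941]
Step 9: x=[7.0767] v=[-1.1127]
Step 10: x=[6.8022] v=[-1.0979]
Step 11: x=[6.5397] v=[-1.0502]
Step 12: x=[6.2970] v=[-0.9710]
Step 13: x=[6.0813] v=[-0.8627]
Step 14: x=[5.8992] v=[-0.7285]
Step 15: x=[5.7561] v=[-0.5724]
Step 16: x=[5.6563] v=[-0.3991]
Step 17: x=[5.6028] v=[-0.2139]
Step 18: x=[5.5973] v=[-0.0222]
Step 19: x=[5.6398] v=[0.1701]
First v>=0 after going negative at step 19, time=4.7500

Answer: 4.7500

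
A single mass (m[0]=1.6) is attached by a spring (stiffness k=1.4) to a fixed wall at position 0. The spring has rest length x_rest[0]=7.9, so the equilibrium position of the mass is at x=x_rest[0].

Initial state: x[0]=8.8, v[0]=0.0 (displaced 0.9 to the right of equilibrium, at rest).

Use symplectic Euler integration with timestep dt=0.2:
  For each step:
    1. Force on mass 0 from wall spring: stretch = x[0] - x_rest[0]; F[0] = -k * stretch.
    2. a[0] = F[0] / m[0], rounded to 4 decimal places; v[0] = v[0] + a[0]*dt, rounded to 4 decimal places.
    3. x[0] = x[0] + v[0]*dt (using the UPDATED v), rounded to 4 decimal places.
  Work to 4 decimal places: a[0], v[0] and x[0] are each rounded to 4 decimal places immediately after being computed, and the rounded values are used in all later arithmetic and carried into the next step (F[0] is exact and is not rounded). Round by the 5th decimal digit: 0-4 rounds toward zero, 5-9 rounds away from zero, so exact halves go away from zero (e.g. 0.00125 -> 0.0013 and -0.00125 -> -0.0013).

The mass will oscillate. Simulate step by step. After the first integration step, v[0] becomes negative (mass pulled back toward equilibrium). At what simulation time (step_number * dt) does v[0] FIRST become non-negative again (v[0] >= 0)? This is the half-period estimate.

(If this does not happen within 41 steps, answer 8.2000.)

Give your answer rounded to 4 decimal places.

Answer: 3.4000

Derivation:
Step 0: x=[8.8000] v=[0.0000]
Step 1: x=[8.7685] v=[-0.1575]
Step 2: x=[8.7066] v=[-0.3095]
Step 3: x=[8.6165] v=[-0.4507]
Step 4: x=[8.5013] v=[-0.5761]
Step 5: x=[8.3650] v=[-0.6813]
Step 6: x=[8.2125] v=[-0.7627]
Step 7: x=[8.0490] v=[-0.8174]
Step 8: x=[7.8803] v=[-0.8435]
Step 9: x=[7.7123] v=[-0.8401]
Step 10: x=[7.5508] v=[-0.8073]
Step 11: x=[7.4016] v=[-0.7462]
Step 12: x=[7.2698] v=[-0.6590]
Step 13: x=[7.1601] v=[-0.5487]
Step 14: x=[7.0763] v=[-0.4192]
Step 15: x=[7.0213] v=[-0.2751]
Step 16: x=[6.9970] v=[-0.1213]
Step 17: x=[7.0043] v=[0.0367]
First v>=0 after going negative at step 17, time=3.4000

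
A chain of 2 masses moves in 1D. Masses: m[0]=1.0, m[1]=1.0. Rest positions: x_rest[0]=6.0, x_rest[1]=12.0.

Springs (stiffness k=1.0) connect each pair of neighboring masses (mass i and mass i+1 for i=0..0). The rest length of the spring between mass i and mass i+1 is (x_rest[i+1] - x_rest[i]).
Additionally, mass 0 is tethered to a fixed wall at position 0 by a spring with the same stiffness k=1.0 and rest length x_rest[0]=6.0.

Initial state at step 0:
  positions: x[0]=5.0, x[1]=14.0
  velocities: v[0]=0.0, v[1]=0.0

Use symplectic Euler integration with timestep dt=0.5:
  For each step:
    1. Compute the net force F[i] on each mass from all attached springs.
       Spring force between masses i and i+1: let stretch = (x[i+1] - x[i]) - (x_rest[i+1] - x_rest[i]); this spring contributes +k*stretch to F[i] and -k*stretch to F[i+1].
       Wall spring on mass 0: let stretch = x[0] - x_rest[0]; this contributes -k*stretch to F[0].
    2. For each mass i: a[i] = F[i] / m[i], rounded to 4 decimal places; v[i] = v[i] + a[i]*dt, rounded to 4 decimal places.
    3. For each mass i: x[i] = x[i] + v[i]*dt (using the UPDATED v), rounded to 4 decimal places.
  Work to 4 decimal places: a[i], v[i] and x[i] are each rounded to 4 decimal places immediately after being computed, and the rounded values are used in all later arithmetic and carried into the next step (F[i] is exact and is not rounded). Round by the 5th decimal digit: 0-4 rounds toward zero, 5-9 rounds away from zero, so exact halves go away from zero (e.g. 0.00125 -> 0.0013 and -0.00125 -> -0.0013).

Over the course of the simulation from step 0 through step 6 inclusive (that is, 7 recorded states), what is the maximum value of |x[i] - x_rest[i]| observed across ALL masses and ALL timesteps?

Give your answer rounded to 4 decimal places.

Answer: 2.0157

Derivation:
Step 0: x=[5.0000 14.0000] v=[0.0000 0.0000]
Step 1: x=[6.0000 13.2500] v=[2.0000 -1.5000]
Step 2: x=[7.3125 12.1875] v=[2.6250 -2.1250]
Step 3: x=[8.0157 11.4063] v=[1.4063 -1.5625]
Step 4: x=[7.5626 11.2774] v=[-0.9063 -0.2578]
Step 5: x=[6.1475 11.7198] v=[-2.8302 0.8848]
Step 6: x=[4.5886 12.2692] v=[-3.1178 1.0987]
Max displacement = 2.0157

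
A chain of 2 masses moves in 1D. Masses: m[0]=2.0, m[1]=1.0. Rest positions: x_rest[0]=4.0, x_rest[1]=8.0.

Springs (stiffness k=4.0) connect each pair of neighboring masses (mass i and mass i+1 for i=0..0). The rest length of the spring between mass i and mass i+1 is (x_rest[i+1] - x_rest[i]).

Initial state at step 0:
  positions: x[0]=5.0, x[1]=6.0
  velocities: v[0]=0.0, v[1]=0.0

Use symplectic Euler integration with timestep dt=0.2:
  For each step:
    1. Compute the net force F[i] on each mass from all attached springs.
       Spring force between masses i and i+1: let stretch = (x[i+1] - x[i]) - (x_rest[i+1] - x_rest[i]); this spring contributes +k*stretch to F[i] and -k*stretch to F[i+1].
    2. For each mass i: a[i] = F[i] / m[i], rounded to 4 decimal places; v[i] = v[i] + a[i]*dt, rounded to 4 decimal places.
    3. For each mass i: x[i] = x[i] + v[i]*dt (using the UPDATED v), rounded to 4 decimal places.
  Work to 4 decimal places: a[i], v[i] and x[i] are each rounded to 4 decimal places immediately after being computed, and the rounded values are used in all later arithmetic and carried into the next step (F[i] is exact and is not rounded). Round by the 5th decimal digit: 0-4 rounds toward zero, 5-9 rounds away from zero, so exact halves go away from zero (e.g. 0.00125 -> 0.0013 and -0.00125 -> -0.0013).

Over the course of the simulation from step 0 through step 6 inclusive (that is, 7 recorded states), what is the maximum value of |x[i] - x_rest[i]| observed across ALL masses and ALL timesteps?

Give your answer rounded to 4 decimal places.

Answer: 2.0570

Derivation:
Step 0: x=[5.0000 6.0000] v=[0.0000 0.0000]
Step 1: x=[4.7600 6.4800] v=[-1.2000 2.4000]
Step 2: x=[4.3376 7.3248] v=[-2.1120 4.2240]
Step 3: x=[3.8342 8.3316] v=[-2.5171 5.0342]
Step 4: x=[3.3706 9.2589] v=[-2.3181 4.6363]
Step 5: x=[3.0580 9.8840] v=[-1.5628 3.1257]
Step 6: x=[2.9715 10.0570] v=[-0.4324 0.8649]
Max displacement = 2.0570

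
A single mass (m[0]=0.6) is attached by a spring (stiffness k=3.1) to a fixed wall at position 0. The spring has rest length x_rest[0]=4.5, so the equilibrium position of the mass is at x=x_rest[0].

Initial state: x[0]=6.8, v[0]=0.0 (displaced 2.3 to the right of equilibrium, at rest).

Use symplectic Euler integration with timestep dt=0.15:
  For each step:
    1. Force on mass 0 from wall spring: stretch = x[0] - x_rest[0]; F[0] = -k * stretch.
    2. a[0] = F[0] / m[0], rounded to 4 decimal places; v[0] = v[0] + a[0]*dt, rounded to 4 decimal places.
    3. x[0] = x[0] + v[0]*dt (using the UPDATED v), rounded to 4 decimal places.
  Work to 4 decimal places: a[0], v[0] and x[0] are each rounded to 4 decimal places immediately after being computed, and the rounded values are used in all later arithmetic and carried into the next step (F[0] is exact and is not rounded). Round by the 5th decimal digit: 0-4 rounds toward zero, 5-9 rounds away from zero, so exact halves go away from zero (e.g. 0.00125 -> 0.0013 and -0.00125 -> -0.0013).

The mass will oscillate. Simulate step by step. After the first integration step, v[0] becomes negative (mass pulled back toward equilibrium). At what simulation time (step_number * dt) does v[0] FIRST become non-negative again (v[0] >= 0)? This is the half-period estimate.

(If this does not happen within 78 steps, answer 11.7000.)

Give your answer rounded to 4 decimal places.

Step 0: x=[6.8000] v=[0.0000]
Step 1: x=[6.5326] v=[-1.7825]
Step 2: x=[6.0289] v=[-3.3578]
Step 3: x=[5.3475] v=[-4.5427]
Step 4: x=[4.5676] v=[-5.1995]
Step 5: x=[3.7798] v=[-5.2519]
Step 6: x=[3.0757] v=[-4.6938]
Step 7: x=[2.5372] v=[-3.5900]
Step 8: x=[2.2269] v=[-2.0688]
Step 9: x=[2.1808] v=[-0.3071]
Step 10: x=[2.4043] v=[1.4903]
First v>=0 after going negative at step 10, time=1.5000

Answer: 1.5000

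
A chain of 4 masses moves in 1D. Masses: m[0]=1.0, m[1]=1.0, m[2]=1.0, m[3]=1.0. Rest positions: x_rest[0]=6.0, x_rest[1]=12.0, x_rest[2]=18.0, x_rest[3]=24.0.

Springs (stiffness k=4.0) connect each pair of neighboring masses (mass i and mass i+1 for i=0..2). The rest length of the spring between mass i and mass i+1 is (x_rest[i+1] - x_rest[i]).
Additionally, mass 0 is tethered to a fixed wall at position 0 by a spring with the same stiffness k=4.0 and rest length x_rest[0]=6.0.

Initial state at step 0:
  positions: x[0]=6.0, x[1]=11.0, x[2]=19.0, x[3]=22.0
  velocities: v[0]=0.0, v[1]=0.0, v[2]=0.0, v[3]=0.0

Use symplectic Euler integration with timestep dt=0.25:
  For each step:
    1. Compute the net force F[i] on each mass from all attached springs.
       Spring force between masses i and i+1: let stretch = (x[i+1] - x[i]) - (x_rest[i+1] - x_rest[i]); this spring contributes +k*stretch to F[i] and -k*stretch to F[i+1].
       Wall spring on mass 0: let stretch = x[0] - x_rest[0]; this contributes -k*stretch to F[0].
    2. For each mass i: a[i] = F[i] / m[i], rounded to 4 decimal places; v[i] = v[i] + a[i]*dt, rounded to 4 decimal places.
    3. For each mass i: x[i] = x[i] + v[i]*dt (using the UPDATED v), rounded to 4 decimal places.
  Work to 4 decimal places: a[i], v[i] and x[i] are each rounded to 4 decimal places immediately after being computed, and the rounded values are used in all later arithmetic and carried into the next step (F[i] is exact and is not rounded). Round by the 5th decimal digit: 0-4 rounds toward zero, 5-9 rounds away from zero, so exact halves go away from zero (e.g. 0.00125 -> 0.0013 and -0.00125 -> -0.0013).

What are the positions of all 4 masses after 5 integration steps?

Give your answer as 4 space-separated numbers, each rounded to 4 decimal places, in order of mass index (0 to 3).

Step 0: x=[6.0000 11.0000 19.0000 22.0000] v=[0.0000 0.0000 0.0000 0.0000]
Step 1: x=[5.7500 11.7500 17.7500 22.7500] v=[-1.0000 3.0000 -5.0000 3.0000]
Step 2: x=[5.5625 12.5000 16.2500 23.7500] v=[-0.7500 3.0000 -6.0000 4.0000]
Step 3: x=[5.7188 12.4531 15.6875 24.3750] v=[0.6250 -0.1875 -2.2500 2.5000]
Step 4: x=[6.1289 11.5313 16.4883 24.3281] v=[1.6405 -3.6874 3.2031 -0.1875]
Step 5: x=[6.3574 10.4981 18.0098 23.8213] v=[0.9140 -4.1328 6.0859 -2.0273]

Answer: 6.3574 10.4981 18.0098 23.8213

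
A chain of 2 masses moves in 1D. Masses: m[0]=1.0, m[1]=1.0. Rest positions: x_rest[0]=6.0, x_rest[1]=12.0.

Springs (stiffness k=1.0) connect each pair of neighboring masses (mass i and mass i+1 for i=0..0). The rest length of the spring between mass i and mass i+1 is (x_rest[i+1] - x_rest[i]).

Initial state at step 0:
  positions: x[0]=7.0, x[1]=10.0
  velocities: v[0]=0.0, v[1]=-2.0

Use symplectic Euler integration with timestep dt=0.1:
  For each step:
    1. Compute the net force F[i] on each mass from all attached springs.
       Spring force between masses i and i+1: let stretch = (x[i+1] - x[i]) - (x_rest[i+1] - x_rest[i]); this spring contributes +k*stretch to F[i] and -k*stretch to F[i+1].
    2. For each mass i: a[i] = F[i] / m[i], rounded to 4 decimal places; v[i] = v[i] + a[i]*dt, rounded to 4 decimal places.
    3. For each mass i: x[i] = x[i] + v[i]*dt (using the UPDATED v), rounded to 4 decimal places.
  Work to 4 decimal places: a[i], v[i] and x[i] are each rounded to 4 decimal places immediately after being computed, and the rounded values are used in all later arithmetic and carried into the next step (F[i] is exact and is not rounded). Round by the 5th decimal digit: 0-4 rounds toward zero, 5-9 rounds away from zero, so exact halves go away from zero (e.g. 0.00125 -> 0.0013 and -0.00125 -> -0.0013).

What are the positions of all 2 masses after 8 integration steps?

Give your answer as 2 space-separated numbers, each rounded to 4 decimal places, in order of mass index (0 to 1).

Answer: 5.8824 9.5177

Derivation:
Step 0: x=[7.0000 10.0000] v=[0.0000 -2.0000]
Step 1: x=[6.9700 9.8300] v=[-0.3000 -1.7000]
Step 2: x=[6.9086 9.6914] v=[-0.6140 -1.3860]
Step 3: x=[6.8150 9.5850] v=[-0.9357 -1.0643]
Step 4: x=[6.6891 9.5109] v=[-1.2587 -0.7413]
Step 5: x=[6.5315 9.4686] v=[-1.5765 -0.4235]
Step 6: x=[6.3432 9.4569] v=[-1.8828 -0.1172]
Step 7: x=[6.1261 9.4740] v=[-2.1714 0.1714]
Step 8: x=[5.8824 9.5177] v=[-2.4366 0.4366]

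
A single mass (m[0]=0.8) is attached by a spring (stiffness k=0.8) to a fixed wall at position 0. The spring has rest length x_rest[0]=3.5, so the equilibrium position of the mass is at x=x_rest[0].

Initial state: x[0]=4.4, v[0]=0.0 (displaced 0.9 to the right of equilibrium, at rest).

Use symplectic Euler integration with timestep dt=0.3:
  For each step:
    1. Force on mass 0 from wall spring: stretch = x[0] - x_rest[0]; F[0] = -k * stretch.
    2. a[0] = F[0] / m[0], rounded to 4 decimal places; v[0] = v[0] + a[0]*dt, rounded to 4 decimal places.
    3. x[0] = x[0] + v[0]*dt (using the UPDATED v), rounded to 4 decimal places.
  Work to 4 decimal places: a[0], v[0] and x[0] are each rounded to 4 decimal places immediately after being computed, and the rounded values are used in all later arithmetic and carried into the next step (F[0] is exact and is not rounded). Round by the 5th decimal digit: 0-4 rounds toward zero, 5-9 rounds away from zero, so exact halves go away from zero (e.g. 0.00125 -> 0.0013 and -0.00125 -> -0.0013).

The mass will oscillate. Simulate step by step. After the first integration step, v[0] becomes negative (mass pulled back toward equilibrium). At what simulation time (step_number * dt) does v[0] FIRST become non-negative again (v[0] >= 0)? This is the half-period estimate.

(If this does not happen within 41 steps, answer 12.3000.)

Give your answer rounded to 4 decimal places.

Step 0: x=[4.4000] v=[0.0000]
Step 1: x=[4.3190] v=[-0.2700]
Step 2: x=[4.1643] v=[-0.5157]
Step 3: x=[3.9498] v=[-0.7150]
Step 4: x=[3.6948] v=[-0.8499]
Step 5: x=[3.4223] v=[-0.9083]
Step 6: x=[3.1568] v=[-0.8850]
Step 7: x=[2.9222] v=[-0.7820]
Step 8: x=[2.7396] v=[-0.6087]
Step 9: x=[2.6254] v=[-0.3806]
Step 10: x=[2.5899] v=[-0.1182]
Step 11: x=[2.6363] v=[0.1548]
First v>=0 after going negative at step 11, time=3.3000

Answer: 3.3000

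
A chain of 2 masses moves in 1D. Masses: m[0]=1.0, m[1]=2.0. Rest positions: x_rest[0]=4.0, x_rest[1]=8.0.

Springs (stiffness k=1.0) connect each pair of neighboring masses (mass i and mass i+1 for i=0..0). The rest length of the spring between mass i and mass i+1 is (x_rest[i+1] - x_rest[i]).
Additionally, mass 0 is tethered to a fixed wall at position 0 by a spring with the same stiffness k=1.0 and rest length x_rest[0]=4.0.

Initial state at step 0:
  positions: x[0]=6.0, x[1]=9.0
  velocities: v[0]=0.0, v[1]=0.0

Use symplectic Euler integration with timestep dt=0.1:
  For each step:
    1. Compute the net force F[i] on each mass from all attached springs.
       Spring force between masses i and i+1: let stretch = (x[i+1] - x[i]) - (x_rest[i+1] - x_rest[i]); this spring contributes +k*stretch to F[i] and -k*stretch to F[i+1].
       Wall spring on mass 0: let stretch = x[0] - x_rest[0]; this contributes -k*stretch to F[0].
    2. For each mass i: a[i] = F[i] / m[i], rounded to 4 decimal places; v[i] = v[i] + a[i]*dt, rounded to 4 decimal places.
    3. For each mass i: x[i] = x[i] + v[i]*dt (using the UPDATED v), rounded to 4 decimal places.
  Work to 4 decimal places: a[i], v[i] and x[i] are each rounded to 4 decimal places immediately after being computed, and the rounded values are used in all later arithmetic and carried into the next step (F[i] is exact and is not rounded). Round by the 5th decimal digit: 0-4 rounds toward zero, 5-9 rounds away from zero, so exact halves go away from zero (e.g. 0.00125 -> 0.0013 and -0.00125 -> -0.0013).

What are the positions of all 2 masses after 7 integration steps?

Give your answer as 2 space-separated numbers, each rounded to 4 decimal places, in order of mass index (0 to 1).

Answer: 5.2389 9.1188

Derivation:
Step 0: x=[6.0000 9.0000] v=[0.0000 0.0000]
Step 1: x=[5.9700 9.0050] v=[-0.3000 0.0500]
Step 2: x=[5.9107 9.0148] v=[-0.5935 0.0983]
Step 3: x=[5.8233 9.0291] v=[-0.8742 0.1431]
Step 4: x=[5.7097 9.0474] v=[-1.1360 0.1828]
Step 5: x=[5.5724 9.0690] v=[-1.3732 0.2159]
Step 6: x=[5.4143 9.0931] v=[-1.5808 0.2411]
Step 7: x=[5.2389 9.1188] v=[-1.7544 0.2572]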